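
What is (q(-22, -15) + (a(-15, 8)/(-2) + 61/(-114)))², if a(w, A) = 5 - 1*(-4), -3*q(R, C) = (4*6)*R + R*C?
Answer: 12075625/3249 ≈ 3716.7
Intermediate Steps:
q(R, C) = -8*R - C*R/3 (q(R, C) = -((4*6)*R + R*C)/3 = -(24*R + C*R)/3 = -8*R - C*R/3)
a(w, A) = 9 (a(w, A) = 5 + 4 = 9)
(q(-22, -15) + (a(-15, 8)/(-2) + 61/(-114)))² = (-⅓*(-22)*(24 - 15) + (9/(-2) + 61/(-114)))² = (-⅓*(-22)*9 + (9*(-½) + 61*(-1/114)))² = (66 + (-9/2 - 61/114))² = (66 - 287/57)² = (3475/57)² = 12075625/3249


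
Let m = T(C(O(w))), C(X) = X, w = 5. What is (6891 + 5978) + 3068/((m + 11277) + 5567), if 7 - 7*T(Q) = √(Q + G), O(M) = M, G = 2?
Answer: 12780887792213/993139087 + 1534*√7/993139087 ≈ 12869.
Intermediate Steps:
T(Q) = 1 - √(2 + Q)/7 (T(Q) = 1 - √(Q + 2)/7 = 1 - √(2 + Q)/7)
m = 1 - √7/7 (m = 1 - √(2 + 5)/7 = 1 - √7/7 ≈ 0.62204)
(6891 + 5978) + 3068/((m + 11277) + 5567) = (6891 + 5978) + 3068/(((1 - √7/7) + 11277) + 5567) = 12869 + 3068/((11278 - √7/7) + 5567) = 12869 + 3068/(16845 - √7/7)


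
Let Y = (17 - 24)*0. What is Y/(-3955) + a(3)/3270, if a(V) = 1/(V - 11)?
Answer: -1/26160 ≈ -3.8226e-5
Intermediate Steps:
a(V) = 1/(-11 + V)
Y = 0 (Y = -7*0 = 0)
Y/(-3955) + a(3)/3270 = 0/(-3955) + 1/((-11 + 3)*3270) = 0*(-1/3955) + (1/3270)/(-8) = 0 - ⅛*1/3270 = 0 - 1/26160 = -1/26160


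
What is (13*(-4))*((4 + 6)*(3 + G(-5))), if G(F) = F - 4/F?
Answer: 624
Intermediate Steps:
(13*(-4))*((4 + 6)*(3 + G(-5))) = (13*(-4))*((4 + 6)*(3 + (-5 - 4/(-5)))) = -520*(3 + (-5 - 4*(-1/5))) = -520*(3 + (-5 + 4/5)) = -520*(3 - 21/5) = -520*(-6)/5 = -52*(-12) = 624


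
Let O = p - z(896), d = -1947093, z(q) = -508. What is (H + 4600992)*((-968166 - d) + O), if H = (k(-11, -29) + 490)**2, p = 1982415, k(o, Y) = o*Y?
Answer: 15565922705050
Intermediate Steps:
k(o, Y) = Y*o
O = 1982923 (O = 1982415 - 1*(-508) = 1982415 + 508 = 1982923)
H = 654481 (H = (-29*(-11) + 490)**2 = (319 + 490)**2 = 809**2 = 654481)
(H + 4600992)*((-968166 - d) + O) = (654481 + 4600992)*((-968166 - 1*(-1947093)) + 1982923) = 5255473*((-968166 + 1947093) + 1982923) = 5255473*(978927 + 1982923) = 5255473*2961850 = 15565922705050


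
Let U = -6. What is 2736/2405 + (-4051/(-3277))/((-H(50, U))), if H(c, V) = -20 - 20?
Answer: 73675507/63049480 ≈ 1.1685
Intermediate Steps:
H(c, V) = -40
2736/2405 + (-4051/(-3277))/((-H(50, U))) = 2736/2405 + (-4051/(-3277))/((-1*(-40))) = 2736*(1/2405) - 4051*(-1/3277)/40 = 2736/2405 + (4051/3277)*(1/40) = 2736/2405 + 4051/131080 = 73675507/63049480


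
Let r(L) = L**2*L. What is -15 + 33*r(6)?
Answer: 7113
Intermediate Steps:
r(L) = L**3
-15 + 33*r(6) = -15 + 33*6**3 = -15 + 33*216 = -15 + 7128 = 7113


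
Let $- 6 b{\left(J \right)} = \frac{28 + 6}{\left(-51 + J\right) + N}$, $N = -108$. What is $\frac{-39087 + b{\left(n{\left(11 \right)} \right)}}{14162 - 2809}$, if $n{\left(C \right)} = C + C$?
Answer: $- \frac{16064740}{4666083} \approx -3.4429$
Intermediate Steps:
$n{\left(C \right)} = 2 C$
$b{\left(J \right)} = - \frac{17}{3 \left(-159 + J\right)}$ ($b{\left(J \right)} = - \frac{\left(28 + 6\right) \frac{1}{\left(-51 + J\right) - 108}}{6} = - \frac{34 \frac{1}{-159 + J}}{6} = - \frac{17}{3 \left(-159 + J\right)}$)
$\frac{-39087 + b{\left(n{\left(11 \right)} \right)}}{14162 - 2809} = \frac{-39087 - \frac{17}{-477 + 3 \cdot 2 \cdot 11}}{14162 - 2809} = \frac{-39087 - \frac{17}{-477 + 3 \cdot 22}}{11353} = \left(-39087 - \frac{17}{-477 + 66}\right) \frac{1}{11353} = \left(-39087 - \frac{17}{-411}\right) \frac{1}{11353} = \left(-39087 - - \frac{17}{411}\right) \frac{1}{11353} = \left(-39087 + \frac{17}{411}\right) \frac{1}{11353} = \left(- \frac{16064740}{411}\right) \frac{1}{11353} = - \frac{16064740}{4666083}$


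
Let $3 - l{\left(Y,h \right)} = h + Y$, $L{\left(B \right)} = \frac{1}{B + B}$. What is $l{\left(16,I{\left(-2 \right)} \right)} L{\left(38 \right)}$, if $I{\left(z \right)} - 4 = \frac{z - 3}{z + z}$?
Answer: $- \frac{73}{304} \approx -0.24013$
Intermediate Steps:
$L{\left(B \right)} = \frac{1}{2 B}$
$I{\left(z \right)} = 4 + \frac{-3 + z}{2 z}$ ($I{\left(z \right)} = 4 + \frac{z - 3}{z + z} = 4 + \frac{-3 + z}{2 z}$)
$l{\left(Y,h \right)} = 3 - Y - h$ ($l{\left(Y,h \right)} = 3 - \left(h + Y\right) = 3 - \left(Y + h\right) = 3 - Y - h$)
$l{\left(16,I{\left(-2 \right)} \right)} L{\left(38 \right)} = \left(3 - 16 - \frac{3 \left(-1 + 3 \left(-2\right)\right)}{2 \left(-2\right)}\right) \frac{1}{2 \cdot 38} = \left(3 - 16 - \frac{3}{2} \left(- \frac{1}{2}\right) \left(-1 - 6\right)\right) \frac{1}{2} \cdot \frac{1}{38} = \left(3 - 16 - \frac{3}{2} \left(- \frac{1}{2}\right) \left(-7\right)\right) \frac{1}{76} = \left(3 - 16 - \frac{21}{4}\right) \frac{1}{76} = \left(- \frac{73}{4}\right) \frac{1}{76} = - \frac{73}{304}$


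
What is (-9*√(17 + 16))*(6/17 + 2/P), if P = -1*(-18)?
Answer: -71*√33/17 ≈ -23.992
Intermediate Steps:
P = 18
(-9*√(17 + 16))*(6/17 + 2/P) = (-9*√(17 + 16))*(6/17 + 2/18) = (-9*√33)*(6*(1/17) + 2*(1/18)) = (-9*√33)*(6/17 + ⅑) = -9*√33*(71/153) = -71*√33/17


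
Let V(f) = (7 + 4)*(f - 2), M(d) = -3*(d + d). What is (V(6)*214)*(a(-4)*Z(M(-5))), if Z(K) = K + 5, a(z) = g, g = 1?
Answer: 329560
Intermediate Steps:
M(d) = -6*d
V(f) = -22 + 11*f (V(f) = 11*(-2 + f) = -22 + 11*f)
a(z) = 1
Z(K) = 5 + K
(V(6)*214)*(a(-4)*Z(M(-5))) = ((-22 + 11*6)*214)*(1*(5 - 6*(-5))) = ((-22 + 66)*214)*(1*(5 + 30)) = (44*214)*(1*35) = 9416*35 = 329560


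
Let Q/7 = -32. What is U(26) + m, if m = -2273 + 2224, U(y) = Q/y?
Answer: -749/13 ≈ -57.615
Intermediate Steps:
Q = -224 (Q = 7*(-32) = -224)
U(y) = -224/y
m = -49
U(26) + m = -224/26 - 49 = -224*1/26 - 49 = -112/13 - 49 = -749/13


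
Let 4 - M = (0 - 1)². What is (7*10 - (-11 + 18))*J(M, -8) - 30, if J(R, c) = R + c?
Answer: -345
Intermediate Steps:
M = 3 (M = 4 - (0 - 1)² = 4 - 1*(-1)² = 4 - 1*1 = 4 - 1 = 3)
(7*10 - (-11 + 18))*J(M, -8) - 30 = (7*10 - (-11 + 18))*(3 - 8) - 30 = (70 - 1*7)*(-5) - 30 = (70 - 7)*(-5) - 30 = 63*(-5) - 30 = -315 - 30 = -345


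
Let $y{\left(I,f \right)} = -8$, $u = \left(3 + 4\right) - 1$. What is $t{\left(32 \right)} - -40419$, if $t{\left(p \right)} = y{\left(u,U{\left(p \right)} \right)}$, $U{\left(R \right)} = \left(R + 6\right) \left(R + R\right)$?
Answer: $40411$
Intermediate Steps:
$U{\left(R \right)} = 2 R \left(6 + R\right)$ ($U{\left(R \right)} = \left(6 + R\right) 2 R = 2 R \left(6 + R\right)$)
$u = 6$ ($u = 7 - 1 = 6$)
$t{\left(p \right)} = -8$
$t{\left(32 \right)} - -40419 = -8 - -40419 = -8 + 40419 = 40411$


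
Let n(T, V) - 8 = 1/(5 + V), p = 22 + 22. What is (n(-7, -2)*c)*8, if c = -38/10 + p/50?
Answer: -584/3 ≈ -194.67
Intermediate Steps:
p = 44
c = -73/25 (c = -38/10 + 44/50 = -38*⅒ + 44*(1/50) = -19/5 + 22/25 = -73/25 ≈ -2.9200)
n(T, V) = 8 + 1/(5 + V)
(n(-7, -2)*c)*8 = (((41 + 8*(-2))/(5 - 2))*(-73/25))*8 = (((41 - 16)/3)*(-73/25))*8 = (((⅓)*25)*(-73/25))*8 = ((25/3)*(-73/25))*8 = -73/3*8 = -584/3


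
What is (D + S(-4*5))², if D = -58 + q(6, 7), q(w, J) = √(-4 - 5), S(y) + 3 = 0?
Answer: 3712 - 366*I ≈ 3712.0 - 366.0*I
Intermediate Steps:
S(y) = -3 (S(y) = -3 + 0 = -3)
q(w, J) = 3*I (q(w, J) = √(-9) = 3*I)
D = -58 + 3*I ≈ -58.0 + 3.0*I
(D + S(-4*5))² = ((-58 + 3*I) - 3)² = (-61 + 3*I)²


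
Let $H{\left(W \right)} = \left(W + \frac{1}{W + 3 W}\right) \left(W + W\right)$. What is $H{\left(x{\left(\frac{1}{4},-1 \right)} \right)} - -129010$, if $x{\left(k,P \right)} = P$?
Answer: $\frac{258025}{2} \approx 1.2901 \cdot 10^{5}$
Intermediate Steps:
$H{\left(W \right)} = 2 W \left(W + \frac{1}{4 W}\right)$ ($H{\left(W \right)} = \left(W + \frac{1}{4 W}\right) 2 W = 2 W \left(W + \frac{1}{4 W}\right)$)
$H{\left(x{\left(\frac{1}{4},-1 \right)} \right)} - -129010 = \left(\frac{1}{2} + 2 \left(-1\right)^{2}\right) - -129010 = \left(\frac{1}{2} + 2 \cdot 1\right) + 129010 = \left(\frac{1}{2} + 2\right) + 129010 = \frac{5}{2} + 129010 = \frac{258025}{2}$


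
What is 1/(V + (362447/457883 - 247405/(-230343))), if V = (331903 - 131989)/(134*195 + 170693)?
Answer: 1887177284248017/5437614152519054 ≈ 0.34706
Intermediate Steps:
V = 18174/17893 (V = 199914/(26130 + 170693) = 199914/196823 = 199914*(1/196823) = 18174/17893 ≈ 1.0157)
1/(V + (362447/457883 - 247405/(-230343))) = 1/(18174/17893 + (362447/457883 - 247405/(-230343))) = 1/(18174/17893 + (362447*(1/457883) - 247405*(-1/230343))) = 1/(18174/17893 + (362447/457883 + 247405/230343)) = 1/(18174/17893 + 196769672936/105470143869) = 1/(5437614152519054/1887177284248017) = 1887177284248017/5437614152519054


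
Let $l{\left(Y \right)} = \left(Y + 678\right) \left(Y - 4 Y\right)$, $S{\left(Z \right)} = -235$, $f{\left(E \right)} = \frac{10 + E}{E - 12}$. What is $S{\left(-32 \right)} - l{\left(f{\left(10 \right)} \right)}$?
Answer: $-20275$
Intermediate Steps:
$f{\left(E \right)} = \frac{10 + E}{-12 + E}$
$l{\left(Y \right)} = - 3 Y \left(678 + Y\right)$ ($l{\left(Y \right)} = \left(678 + Y\right) \left(- 3 Y\right) = - 3 Y \left(678 + Y\right)$)
$S{\left(-32 \right)} - l{\left(f{\left(10 \right)} \right)} = -235 - - 3 \frac{10 + 10}{-12 + 10} \left(678 + \frac{10 + 10}{-12 + 10}\right) = -235 - - 3 \frac{1}{-2} \cdot 20 \left(678 + \frac{1}{-2} \cdot 20\right) = -235 - - 3 \left(\left(- \frac{1}{2}\right) 20\right) \left(678 - 10\right) = -235 - \left(-3\right) \left(-10\right) \left(678 - 10\right) = -235 - \left(-3\right) \left(-10\right) 668 = -235 - 20040 = -20275$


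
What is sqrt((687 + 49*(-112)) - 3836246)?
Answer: 3*I*sqrt(426783) ≈ 1959.9*I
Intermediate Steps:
sqrt((687 + 49*(-112)) - 3836246) = sqrt((687 - 5488) - 3836246) = sqrt(-4801 - 3836246) = sqrt(-3841047) = 3*I*sqrt(426783)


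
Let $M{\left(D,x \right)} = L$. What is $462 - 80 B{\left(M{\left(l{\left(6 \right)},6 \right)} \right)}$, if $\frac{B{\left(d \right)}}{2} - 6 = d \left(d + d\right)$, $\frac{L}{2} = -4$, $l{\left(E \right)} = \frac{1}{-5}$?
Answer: $-20978$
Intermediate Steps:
$l{\left(E \right)} = - \frac{1}{5}$
$L = -8$ ($L = 2 \left(-4\right) = -8$)
$M{\left(D,x \right)} = -8$
$B{\left(d \right)} = 12 + 4 d^{2}$ ($B{\left(d \right)} = 12 + 2 d \left(d + d\right) = 12 + 2 d 2 d = 12 + 2 \cdot 2 d^{2} = 12 + 4 d^{2}$)
$462 - 80 B{\left(M{\left(l{\left(6 \right)},6 \right)} \right)} = 462 - 80 \left(12 + 4 \left(-8\right)^{2}\right) = 462 - 80 \left(12 + 4 \cdot 64\right) = 462 - 80 \left(12 + 256\right) = 462 - 21440 = -20978$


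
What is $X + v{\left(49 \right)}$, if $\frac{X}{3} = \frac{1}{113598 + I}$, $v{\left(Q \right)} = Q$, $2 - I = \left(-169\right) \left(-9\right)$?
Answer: $\frac{5491874}{112079} \approx 49.0$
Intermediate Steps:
$I = -1519$ ($I = 2 - \left(-169\right) \left(-9\right) = 2 - 1521 = -1519$)
$X = \frac{3}{112079}$ ($X = \frac{3}{113598 - 1519} = \frac{3}{112079} \approx 2.6767 \cdot 10^{-5}$)
$X + v{\left(49 \right)} = \frac{3}{112079} + 49 = \frac{5491874}{112079}$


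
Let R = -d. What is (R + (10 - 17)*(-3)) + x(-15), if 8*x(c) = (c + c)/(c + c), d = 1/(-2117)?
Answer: 357781/16936 ≈ 21.125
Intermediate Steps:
d = -1/2117 ≈ -0.00047237
R = 1/2117 (R = -1*(-1/2117) = 1/2117 ≈ 0.00047237)
x(c) = 1/8 (x(c) = ((c + c)/(c + c))/8 = ((2*c)/((2*c)))/8 = ((2*c)*(1/(2*c)))/8 = (1/8)*1 = 1/8)
(R + (10 - 17)*(-3)) + x(-15) = (1/2117 + (10 - 17)*(-3)) + 1/8 = (1/2117 - 7*(-3)) + 1/8 = (1/2117 + 21) + 1/8 = 44458/2117 + 1/8 = 357781/16936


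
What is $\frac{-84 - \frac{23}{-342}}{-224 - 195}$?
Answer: $\frac{28705}{143298} \approx 0.20032$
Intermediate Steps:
$\frac{-84 - \frac{23}{-342}}{-224 - 195} = \frac{-84 - - \frac{23}{342}}{-419} = \left(-84 + \frac{23}{342}\right) \left(- \frac{1}{419}\right) = \left(- \frac{28705}{342}\right) \left(- \frac{1}{419}\right) = \frac{28705}{143298}$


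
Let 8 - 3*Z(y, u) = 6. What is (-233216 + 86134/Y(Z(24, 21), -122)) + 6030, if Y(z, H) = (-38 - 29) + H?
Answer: -43024288/189 ≈ -2.2764e+5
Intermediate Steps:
Z(y, u) = ⅔ (Z(y, u) = 8/3 - ⅓*6 = 8/3 - 2 = ⅔)
Y(z, H) = -67 + H
(-233216 + 86134/Y(Z(24, 21), -122)) + 6030 = (-233216 + 86134/(-67 - 122)) + 6030 = (-233216 + 86134/(-189)) + 6030 = (-233216 + 86134*(-1/189)) + 6030 = (-233216 - 86134/189) + 6030 = -44163958/189 + 6030 = -43024288/189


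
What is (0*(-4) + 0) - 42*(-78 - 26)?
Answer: 4368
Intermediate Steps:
(0*(-4) + 0) - 42*(-78 - 26) = (0 + 0) - 42*(-104) = 0 + 4368 = 4368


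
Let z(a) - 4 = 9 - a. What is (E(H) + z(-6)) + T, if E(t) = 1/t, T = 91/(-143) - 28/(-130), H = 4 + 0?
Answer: 53851/2860 ≈ 18.829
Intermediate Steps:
H = 4
T = -301/715 (T = 91*(-1/143) - 28*(-1/130) = -7/11 + 14/65 = -301/715 ≈ -0.42098)
z(a) = 13 - a (z(a) = 4 + (9 - a) = 13 - a)
(E(H) + z(-6)) + T = (1/4 + (13 - 1*(-6))) - 301/715 = (¼ + (13 + 6)) - 301/715 = (¼ + 19) - 301/715 = 77/4 - 301/715 = 53851/2860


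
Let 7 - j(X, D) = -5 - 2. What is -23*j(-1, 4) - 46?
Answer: -368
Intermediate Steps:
j(X, D) = 14 (j(X, D) = 7 - (-5 - 2) = 7 - 1*(-7) = 7 + 7 = 14)
-23*j(-1, 4) - 46 = -23*14 - 46 = -322 - 46 = -368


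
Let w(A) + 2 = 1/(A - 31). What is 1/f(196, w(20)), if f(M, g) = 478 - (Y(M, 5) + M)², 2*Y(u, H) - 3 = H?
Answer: -1/39522 ≈ -2.5302e-5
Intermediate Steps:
w(A) = -2 + 1/(-31 + A) (w(A) = -2 + 1/(A - 31) = -2 + 1/(-31 + A))
Y(u, H) = 3/2 + H/2
f(M, g) = 478 - (4 + M)² (f(M, g) = 478 - ((3/2 + (½)*5) + M)² = 478 - ((3/2 + 5/2) + M)² = 478 - (4 + M)²)
1/f(196, w(20)) = 1/(478 - (4 + 196)²) = 1/(478 - 1*200²) = 1/(478 - 1*40000) = 1/(478 - 40000) = 1/(-39522) = -1/39522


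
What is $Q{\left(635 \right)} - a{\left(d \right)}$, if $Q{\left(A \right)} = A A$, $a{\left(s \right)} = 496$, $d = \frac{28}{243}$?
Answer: $402729$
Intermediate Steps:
$d = \frac{28}{243}$ ($d = 28 \cdot \frac{1}{243} = \frac{28}{243} \approx 0.11523$)
$Q{\left(A \right)} = A^{2}$
$Q{\left(635 \right)} - a{\left(d \right)} = 635^{2} - 496 = 403225 - 496 = 402729$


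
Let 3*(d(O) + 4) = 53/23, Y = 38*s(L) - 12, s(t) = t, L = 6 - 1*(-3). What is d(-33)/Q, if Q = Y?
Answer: -223/22770 ≈ -0.0097936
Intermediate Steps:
L = 9 (L = 6 + 3 = 9)
Y = 330 (Y = 38*9 - 12 = 342 - 12 = 330)
d(O) = -223/69 (d(O) = -4 + (53/23)/3 = -4 + (53*(1/23))/3 = -4 + (⅓)*(53/23) = -4 + 53/69 = -223/69)
Q = 330
d(-33)/Q = -223/69/330 = -223/69*1/330 = -223/22770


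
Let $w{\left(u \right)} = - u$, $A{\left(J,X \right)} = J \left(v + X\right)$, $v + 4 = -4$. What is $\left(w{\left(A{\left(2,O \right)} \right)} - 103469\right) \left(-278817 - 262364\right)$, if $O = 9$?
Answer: $55996539251$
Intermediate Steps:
$v = -8$ ($v = -4 - 4 = -8$)
$A{\left(J,X \right)} = J \left(-8 + X\right)$
$\left(w{\left(A{\left(2,O \right)} \right)} - 103469\right) \left(-278817 - 262364\right) = \left(- 2 \left(-8 + 9\right) - 103469\right) \left(-278817 - 262364\right) = \left(- 2 \cdot 1 - 103469\right) \left(-541181\right) = \left(\left(-1\right) 2 - 103469\right) \left(-541181\right) = \left(-2 - 103469\right) \left(-541181\right) = \left(-103471\right) \left(-541181\right) = 55996539251$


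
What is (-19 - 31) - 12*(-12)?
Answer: 94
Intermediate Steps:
(-19 - 31) - 12*(-12) = -50 + 144 = 94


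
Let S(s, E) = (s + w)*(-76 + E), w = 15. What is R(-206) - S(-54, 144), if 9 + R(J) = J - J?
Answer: 2643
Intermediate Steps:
R(J) = -9 (R(J) = -9 + (J - J) = -9 + 0 = -9)
S(s, E) = (-76 + E)*(15 + s) (S(s, E) = (s + 15)*(-76 + E) = (15 + s)*(-76 + E) = (-76 + E)*(15 + s))
R(-206) - S(-54, 144) = -9 - (-1140 - 76*(-54) + 15*144 + 144*(-54)) = -9 - (-1140 + 4104 + 2160 - 7776) = -9 - 1*(-2652) = -9 + 2652 = 2643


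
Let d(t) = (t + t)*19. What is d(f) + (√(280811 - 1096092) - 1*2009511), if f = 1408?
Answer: -1956007 + I*√815281 ≈ -1.956e+6 + 902.93*I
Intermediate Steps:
d(t) = 38*t (d(t) = (2*t)*19 = 38*t)
d(f) + (√(280811 - 1096092) - 1*2009511) = 38*1408 + (√(280811 - 1096092) - 1*2009511) = 53504 + (√(-815281) - 2009511) = 53504 + (I*√815281 - 2009511) = 53504 + (-2009511 + I*√815281) = -1956007 + I*√815281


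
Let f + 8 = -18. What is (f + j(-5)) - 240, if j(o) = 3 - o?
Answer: -258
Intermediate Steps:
f = -26 (f = -8 - 18 = -26)
(f + j(-5)) - 240 = (-26 + (3 - 1*(-5))) - 240 = (-26 + (3 + 5)) - 240 = (-26 + 8) - 240 = -18 - 240 = -258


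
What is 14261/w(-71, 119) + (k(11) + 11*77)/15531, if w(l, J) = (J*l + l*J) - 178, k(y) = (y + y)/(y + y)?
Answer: -69002381/88402452 ≈ -0.78055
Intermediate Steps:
k(y) = 1 (k(y) = (2*y)/((2*y)) = (2*y)*(1/(2*y)) = 1)
w(l, J) = -178 + 2*J*l (w(l, J) = (J*l + J*l) - 178 = 2*J*l - 178 = -178 + 2*J*l)
14261/w(-71, 119) + (k(11) + 11*77)/15531 = 14261/(-178 + 2*119*(-71)) + (1 + 11*77)/15531 = 14261/(-178 - 16898) + (1 + 847)*(1/15531) = 14261/(-17076) + 848*(1/15531) = 14261*(-1/17076) + 848/15531 = -14261/17076 + 848/15531 = -69002381/88402452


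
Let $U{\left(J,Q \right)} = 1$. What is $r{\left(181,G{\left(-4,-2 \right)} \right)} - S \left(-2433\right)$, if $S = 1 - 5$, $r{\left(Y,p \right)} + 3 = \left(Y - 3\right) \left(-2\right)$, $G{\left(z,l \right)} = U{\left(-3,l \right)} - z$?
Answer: $-10091$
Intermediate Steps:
$G{\left(z,l \right)} = 1 - z$
$r{\left(Y,p \right)} = 3 - 2 Y$ ($r{\left(Y,p \right)} = -3 + \left(Y - 3\right) \left(-2\right) = -3 + \left(-3 + Y\right) \left(-2\right) = -3 - \left(-6 + 2 Y\right) = 3 - 2 Y$)
$S = -4$
$r{\left(181,G{\left(-4,-2 \right)} \right)} - S \left(-2433\right) = \left(3 - 362\right) - \left(-4\right) \left(-2433\right) = \left(3 - 362\right) - 9732 = -359 - 9732 = -10091$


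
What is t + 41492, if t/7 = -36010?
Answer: -210578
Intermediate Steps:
t = -252070 (t = 7*(-36010) = -252070)
t + 41492 = -252070 + 41492 = -210578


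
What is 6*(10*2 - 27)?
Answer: -42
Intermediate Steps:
6*(10*2 - 27) = 6*(20 - 27) = 6*(-7) = -42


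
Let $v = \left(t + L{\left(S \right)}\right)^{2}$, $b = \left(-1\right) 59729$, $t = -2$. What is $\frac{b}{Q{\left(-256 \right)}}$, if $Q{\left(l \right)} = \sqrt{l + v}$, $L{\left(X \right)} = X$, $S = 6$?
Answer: $\frac{59729 i \sqrt{15}}{60} \approx 3855.5 i$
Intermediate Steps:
$b = -59729$
$v = 16$ ($v = \left(-2 + 6\right)^{2} = 4^{2} = 16$)
$Q{\left(l \right)} = \sqrt{16 + l}$ ($Q{\left(l \right)} = \sqrt{l + 16} = \sqrt{16 + l}$)
$\frac{b}{Q{\left(-256 \right)}} = - \frac{59729}{\sqrt{16 - 256}} = - \frac{59729}{\sqrt{-240}} = - \frac{59729}{4 i \sqrt{15}} = - 59729 \left(- \frac{i \sqrt{15}}{60}\right) = \frac{59729 i \sqrt{15}}{60}$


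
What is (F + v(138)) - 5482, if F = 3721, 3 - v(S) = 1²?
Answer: -1759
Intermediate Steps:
v(S) = 2 (v(S) = 3 - 1*1² = 3 - 1*1 = 3 - 1 = 2)
(F + v(138)) - 5482 = (3721 + 2) - 5482 = 3723 - 5482 = -1759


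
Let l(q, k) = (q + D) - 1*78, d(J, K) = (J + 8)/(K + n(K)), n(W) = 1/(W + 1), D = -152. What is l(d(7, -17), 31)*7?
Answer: -21010/13 ≈ -1616.2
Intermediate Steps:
n(W) = 1/(1 + W)
d(J, K) = (8 + J)/(K + 1/(1 + K)) (d(J, K) = (J + 8)/(K + 1/(1 + K)) = (8 + J)/(K + 1/(1 + K)))
l(q, k) = -230 + q (l(q, k) = (q - 152) - 1*78 = (-152 + q) - 78 = -230 + q)
l(d(7, -17), 31)*7 = (-230 + (1 - 17)*(8 + 7)/(1 - 17*(1 - 17)))*7 = (-230 - 16*15/(1 - 17*(-16)))*7 = (-230 - 16*15/(1 + 272))*7 = (-230 - 16*15/273)*7 = (-230 + (1/273)*(-16)*15)*7 = (-230 - 80/91)*7 = -21010/91*7 = -21010/13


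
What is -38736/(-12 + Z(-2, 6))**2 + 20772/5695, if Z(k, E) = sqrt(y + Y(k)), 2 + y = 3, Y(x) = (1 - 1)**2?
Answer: -218088108/689095 ≈ -316.48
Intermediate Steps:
Y(x) = 0 (Y(x) = 0**2 = 0)
y = 1 (y = -2 + 3 = 1)
Z(k, E) = 1 (Z(k, E) = sqrt(1 + 0) = sqrt(1) = 1)
-38736/(-12 + Z(-2, 6))**2 + 20772/5695 = -38736/(-12 + 1)**2 + 20772/5695 = -38736/((-11)**2) + 20772*(1/5695) = -38736/121 + 20772/5695 = -218088108/689095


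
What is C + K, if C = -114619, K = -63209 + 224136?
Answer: 46308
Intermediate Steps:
K = 160927
C + K = -114619 + 160927 = 46308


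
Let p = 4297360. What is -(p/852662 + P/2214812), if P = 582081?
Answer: -5007081422971/944243014772 ≈ -5.3027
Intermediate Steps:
-(p/852662 + P/2214812) = -(4297360/852662 + 582081/2214812) = -(4297360*(1/852662) + 582081*(1/2214812)) = -(2148680/426331 + 582081/2214812) = -1*5007081422971/944243014772 = -5007081422971/944243014772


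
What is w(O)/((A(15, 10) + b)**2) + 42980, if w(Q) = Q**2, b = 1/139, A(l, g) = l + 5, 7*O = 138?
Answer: 1809804943816/42107121 ≈ 42981.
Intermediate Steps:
O = 138/7 (O = (1/7)*138 = 138/7 ≈ 19.714)
A(l, g) = 5 + l
b = 1/139 ≈ 0.0071942
w(O)/((A(15, 10) + b)**2) + 42980 = (138/7)**2/(((5 + 15) + 1/139)**2) + 42980 = 19044/(49*((20 + 1/139)**2)) + 42980 = 19044/(49*((2781/139)**2)) + 42980 = 19044/(49*(7733961/19321)) + 42980 = (19044/49)*(19321/7733961) + 42980 = 40883236/42107121 + 42980 = 1809804943816/42107121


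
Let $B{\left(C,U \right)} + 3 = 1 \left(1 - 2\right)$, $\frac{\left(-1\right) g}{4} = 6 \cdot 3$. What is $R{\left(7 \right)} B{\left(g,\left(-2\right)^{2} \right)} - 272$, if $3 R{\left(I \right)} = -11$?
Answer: $- \frac{772}{3} \approx -257.33$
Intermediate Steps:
$g = -72$ ($g = - 4 \cdot 6 \cdot 3 = \left(-4\right) 18 = -72$)
$R{\left(I \right)} = - \frac{11}{3}$ ($R{\left(I \right)} = \frac{1}{3} \left(-11\right) = - \frac{11}{3}$)
$B{\left(C,U \right)} = -4$ ($B{\left(C,U \right)} = -3 + 1 \left(1 - 2\right) = -3 + 1 \left(-1\right) = -3 - 1 = -4$)
$R{\left(7 \right)} B{\left(g,\left(-2\right)^{2} \right)} - 272 = \left(- \frac{11}{3}\right) \left(-4\right) - 272 = \frac{44}{3} - 272 = - \frac{772}{3}$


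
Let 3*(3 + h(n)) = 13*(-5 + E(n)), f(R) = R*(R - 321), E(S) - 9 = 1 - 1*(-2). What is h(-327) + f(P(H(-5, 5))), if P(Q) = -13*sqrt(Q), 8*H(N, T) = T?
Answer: 3191/24 + 4173*sqrt(10)/4 ≈ 3432.0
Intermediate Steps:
E(S) = 12 (E(S) = 9 + (1 - 1*(-2)) = 9 + (1 + 2) = 9 + 3 = 12)
H(N, T) = T/8
f(R) = R*(-321 + R)
h(n) = 82/3 (h(n) = -3 + (13*(-5 + 12))/3 = -3 + (13*7)/3 = -3 + (1/3)*91 = -3 + 91/3 = 82/3)
h(-327) + f(P(H(-5, 5))) = 82/3 + (-13*sqrt(10)/4)*(-321 - 13*sqrt(10)/4) = 82/3 - 13*sqrt(10)*(-321 - 13*sqrt(10)/4)/4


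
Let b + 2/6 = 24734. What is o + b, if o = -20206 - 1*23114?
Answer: -55759/3 ≈ -18586.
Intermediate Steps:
b = 74201/3 (b = -⅓ + 24734 = 74201/3 ≈ 24734.)
o = -43320 (o = -20206 - 23114 = -43320)
o + b = -43320 + 74201/3 = -55759/3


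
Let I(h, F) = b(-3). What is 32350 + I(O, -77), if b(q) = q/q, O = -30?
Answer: 32351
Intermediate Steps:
b(q) = 1
I(h, F) = 1
32350 + I(O, -77) = 32350 + 1 = 32351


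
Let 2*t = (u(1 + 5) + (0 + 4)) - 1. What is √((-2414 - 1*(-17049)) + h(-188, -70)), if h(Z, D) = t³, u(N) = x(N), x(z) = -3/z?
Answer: 27*√1285/8 ≈ 120.98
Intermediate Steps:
u(N) = -3/N
t = 5/4 (t = ((-3/(1 + 5) + (0 + 4)) - 1)/2 = ((-3/6 + 4) - 1)/2 = ((-3*⅙ + 4) - 1)/2 = ((-½ + 4) - 1)/2 = (7/2 - 1)/2 = (½)*(5/2) = 5/4 ≈ 1.2500)
h(Z, D) = 125/64 (h(Z, D) = (5/4)³ = 125/64)
√((-2414 - 1*(-17049)) + h(-188, -70)) = √((-2414 - 1*(-17049)) + 125/64) = √((-2414 + 17049) + 125/64) = √(14635 + 125/64) = √(936765/64) = 27*√1285/8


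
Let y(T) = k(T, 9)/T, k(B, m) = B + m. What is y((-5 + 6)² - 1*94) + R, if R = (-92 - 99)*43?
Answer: -254575/31 ≈ -8212.1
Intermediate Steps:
y(T) = (9 + T)/T (y(T) = (T + 9)/T = (9 + T)/T)
R = -8213 (R = -191*43 = -8213)
y((-5 + 6)² - 1*94) + R = (9 + ((-5 + 6)² - 1*94))/((-5 + 6)² - 1*94) - 8213 = (9 + (1² - 94))/(1² - 94) - 8213 = (9 + (1 - 94))/(1 - 94) - 8213 = (9 - 93)/(-93) - 8213 = -1/93*(-84) - 8213 = 28/31 - 8213 = -254575/31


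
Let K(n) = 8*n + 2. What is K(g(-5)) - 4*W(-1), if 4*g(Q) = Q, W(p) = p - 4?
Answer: 12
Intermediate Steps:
W(p) = -4 + p
g(Q) = Q/4
K(n) = 2 + 8*n
K(g(-5)) - 4*W(-1) = (2 + 8*((1/4)*(-5))) - 4*(-4 - 1) = (2 + 8*(-5/4)) - 4*(-5) = (2 - 10) + 20 = -8 + 20 = 12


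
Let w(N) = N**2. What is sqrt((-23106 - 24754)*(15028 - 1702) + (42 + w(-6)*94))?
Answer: 9*I*sqrt(7873814) ≈ 25254.0*I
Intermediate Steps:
sqrt((-23106 - 24754)*(15028 - 1702) + (42 + w(-6)*94)) = sqrt((-23106 - 24754)*(15028 - 1702) + (42 + (-6)**2*94)) = sqrt(-47860*13326 + (42 + 36*94)) = sqrt(-637782360 + (42 + 3384)) = sqrt(-637782360 + 3426) = sqrt(-637778934) = 9*I*sqrt(7873814)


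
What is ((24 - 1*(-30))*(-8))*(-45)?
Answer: 19440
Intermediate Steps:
((24 - 1*(-30))*(-8))*(-45) = ((24 + 30)*(-8))*(-45) = (54*(-8))*(-45) = -432*(-45) = 19440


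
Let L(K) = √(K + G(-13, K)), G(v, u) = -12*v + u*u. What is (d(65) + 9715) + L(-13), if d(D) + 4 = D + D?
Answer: 9841 + 2*√78 ≈ 9858.7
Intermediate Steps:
d(D) = -4 + 2*D (d(D) = -4 + (D + D) = -4 + 2*D)
G(v, u) = u² - 12*v (G(v, u) = -12*v + u² = u² - 12*v)
L(K) = √(156 + K + K²) (L(K) = √(K + (K² - 12*(-13))) = √(K + (K² + 156)) = √(K + (156 + K²)) = √(156 + K + K²))
(d(65) + 9715) + L(-13) = ((-4 + 2*65) + 9715) + √(156 - 13 + (-13)²) = ((-4 + 130) + 9715) + √(156 - 13 + 169) = (126 + 9715) + √312 = 9841 + 2*√78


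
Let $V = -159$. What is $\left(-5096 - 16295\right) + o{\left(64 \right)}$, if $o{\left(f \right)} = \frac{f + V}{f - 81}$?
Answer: $- \frac{363552}{17} \approx -21385.0$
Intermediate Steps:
$o{\left(f \right)} = \frac{-159 + f}{-81 + f}$ ($o{\left(f \right)} = \frac{f - 159}{f - 81} = \frac{-159 + f}{-81 + f}$)
$\left(-5096 - 16295\right) + o{\left(64 \right)} = \left(-5096 - 16295\right) + \frac{-159 + 64}{-81 + 64} = \left(-5096 - 16295\right) + \frac{1}{-17} \left(-95\right) = -21391 - - \frac{95}{17} = -21391 + \frac{95}{17} = - \frac{363552}{17}$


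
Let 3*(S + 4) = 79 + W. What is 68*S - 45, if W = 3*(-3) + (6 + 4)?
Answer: 4489/3 ≈ 1496.3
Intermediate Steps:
W = 1 (W = -9 + 10 = 1)
S = 68/3 (S = -4 + (79 + 1)/3 = -4 + (⅓)*80 = -4 + 80/3 = 68/3 ≈ 22.667)
68*S - 45 = 68*(68/3) - 45 = 4624/3 - 45 = 4489/3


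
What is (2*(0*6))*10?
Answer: 0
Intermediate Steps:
(2*(0*6))*10 = (2*0)*10 = 0*10 = 0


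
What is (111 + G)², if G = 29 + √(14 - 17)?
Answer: (140 + I*√3)² ≈ 19597.0 + 485.0*I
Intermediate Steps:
G = 29 + I*√3 (G = 29 + √(-3) = 29 + I*√3 ≈ 29.0 + 1.732*I)
(111 + G)² = (111 + (29 + I*√3))² = (140 + I*√3)²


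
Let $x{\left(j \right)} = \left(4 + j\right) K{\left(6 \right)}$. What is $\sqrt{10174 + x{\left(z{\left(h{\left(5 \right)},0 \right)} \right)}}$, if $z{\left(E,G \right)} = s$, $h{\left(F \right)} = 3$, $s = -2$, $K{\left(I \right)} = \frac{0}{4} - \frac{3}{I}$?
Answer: $\sqrt{10173} \approx 100.86$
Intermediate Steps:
$K{\left(I \right)} = - \frac{3}{I}$ ($K{\left(I \right)} = 0 \cdot \frac{1}{4} - \frac{3}{I} = 0 - \frac{3}{I} = - \frac{3}{I}$)
$z{\left(E,G \right)} = -2$
$x{\left(j \right)} = -2 - \frac{j}{2}$ ($x{\left(j \right)} = \left(4 + j\right) \left(- \frac{3}{6}\right) = \left(4 + j\right) \left(\left(-3\right) \frac{1}{6}\right) = \left(4 + j\right) \left(- \frac{1}{2}\right) = -2 - \frac{j}{2}$)
$\sqrt{10174 + x{\left(z{\left(h{\left(5 \right)},0 \right)} \right)}} = \sqrt{10174 - 1} = \sqrt{10173}$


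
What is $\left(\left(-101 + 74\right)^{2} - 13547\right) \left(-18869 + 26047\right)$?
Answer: $-92007604$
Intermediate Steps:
$\left(\left(-101 + 74\right)^{2} - 13547\right) \left(-18869 + 26047\right) = \left(\left(-27\right)^{2} - 13547\right) 7178 = \left(729 - 13547\right) 7178 = \left(-12818\right) 7178 = -92007604$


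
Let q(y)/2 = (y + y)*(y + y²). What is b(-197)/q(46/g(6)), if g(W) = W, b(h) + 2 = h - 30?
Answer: -6183/55016 ≈ -0.11239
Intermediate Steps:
b(h) = -32 + h (b(h) = -2 + (h - 30) = -2 + (-30 + h) = -32 + h)
q(y) = 4*y*(y + y²) (q(y) = 2*((y + y)*(y + y²)) = 2*((2*y)*(y + y²)) = 2*(2*y*(y + y²)) = 4*y*(y + y²))
b(-197)/q(46/g(6)) = (-32 - 197)/((4*(46/6)²*(1 + 46/6))) = -229*9/(2116*(1 + 46*(⅙))) = -229*9/(2116*(1 + 23/3)) = -229/(4*(529/9)*(26/3)) = -229/55016/27 = -229*27/55016 = -6183/55016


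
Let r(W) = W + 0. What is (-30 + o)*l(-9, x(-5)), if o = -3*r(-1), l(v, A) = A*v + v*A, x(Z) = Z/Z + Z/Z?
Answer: 972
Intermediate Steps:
r(W) = W
x(Z) = 2 (x(Z) = 1 + 1 = 2)
l(v, A) = 2*A*v (l(v, A) = A*v + A*v = 2*A*v)
o = 3 (o = -3*(-1) = 3)
(-30 + o)*l(-9, x(-5)) = (-30 + 3)*(2*2*(-9)) = -27*(-36) = 972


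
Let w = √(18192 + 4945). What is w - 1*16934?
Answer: -16934 + √23137 ≈ -16782.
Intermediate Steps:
w = √23137 ≈ 152.11
w - 1*16934 = √23137 - 1*16934 = √23137 - 16934 = -16934 + √23137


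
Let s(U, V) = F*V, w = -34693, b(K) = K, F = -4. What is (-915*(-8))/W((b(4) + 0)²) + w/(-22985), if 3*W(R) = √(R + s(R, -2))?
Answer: 34693/22985 + 1830*√6 ≈ 4484.1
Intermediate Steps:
s(U, V) = -4*V
W(R) = √(8 + R)/3 (W(R) = √(R - 4*(-2))/3 = √(R + 8)/3 = √(8 + R)/3)
(-915*(-8))/W((b(4) + 0)²) + w/(-22985) = (-915*(-8))/((√(8 + (4 + 0)²)/3)) - 34693/(-22985) = 7320/((√(8 + 4²)/3)) - 34693*(-1/22985) = 7320/((√(8 + 16)/3)) + 34693/22985 = 7320/((√24/3)) + 34693/22985 = 7320/(((2*√6)/3)) + 34693/22985 = 7320/((2*√6/3)) + 34693/22985 = 7320*(√6/4) + 34693/22985 = 1830*√6 + 34693/22985 = 34693/22985 + 1830*√6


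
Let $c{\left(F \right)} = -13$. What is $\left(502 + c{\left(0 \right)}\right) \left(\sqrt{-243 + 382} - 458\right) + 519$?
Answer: $-223443 + 489 \sqrt{139} \approx -2.1768 \cdot 10^{5}$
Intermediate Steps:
$\left(502 + c{\left(0 \right)}\right) \left(\sqrt{-243 + 382} - 458\right) + 519 = \left(502 - 13\right) \left(\sqrt{-243 + 382} - 458\right) + 519 = 489 \left(\sqrt{139} - 458\right) + 519 = 489 \left(-458 + \sqrt{139}\right) + 519 = \left(-223962 + 489 \sqrt{139}\right) + 519 = -223443 + 489 \sqrt{139}$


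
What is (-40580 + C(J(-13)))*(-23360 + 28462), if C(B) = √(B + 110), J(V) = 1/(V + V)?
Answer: -207039160 + 2551*√74334/13 ≈ -2.0699e+8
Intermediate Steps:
J(V) = 1/(2*V)
C(B) = √(110 + B)
(-40580 + C(J(-13)))*(-23360 + 28462) = (-40580 + √(110 + (½)/(-13)))*(-23360 + 28462) = (-40580 + √(110 + (½)*(-1/13)))*5102 = (-40580 + √(110 - 1/26))*5102 = (-40580 + √(2859/26))*5102 = (-40580 + √74334/26)*5102 = -207039160 + 2551*√74334/13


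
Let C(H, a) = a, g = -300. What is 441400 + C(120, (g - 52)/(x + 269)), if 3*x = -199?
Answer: 8386567/19 ≈ 4.4140e+5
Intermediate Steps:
x = -199/3 (x = (⅓)*(-199) = -199/3 ≈ -66.333)
441400 + C(120, (g - 52)/(x + 269)) = 441400 + (-300 - 52)/(-199/3 + 269) = 441400 - 352/608/3 = 441400 - 352*3/608 = 441400 - 33/19 = 8386567/19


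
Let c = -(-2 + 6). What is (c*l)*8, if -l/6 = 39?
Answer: 7488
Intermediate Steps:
c = -4 (c = -1*4 = -4)
l = -234 (l = -6*39 = -234)
(c*l)*8 = -4*(-234)*8 = 936*8 = 7488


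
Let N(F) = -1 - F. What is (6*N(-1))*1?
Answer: 0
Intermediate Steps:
(6*N(-1))*1 = (6*(-1 - 1*(-1)))*1 = (6*(-1 + 1))*1 = (6*0)*1 = 0*1 = 0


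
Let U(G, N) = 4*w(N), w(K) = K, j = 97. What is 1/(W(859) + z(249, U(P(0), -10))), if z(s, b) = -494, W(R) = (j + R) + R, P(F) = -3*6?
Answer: 1/1321 ≈ 0.00075700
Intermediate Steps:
P(F) = -18
U(G, N) = 4*N
W(R) = 97 + 2*R (W(R) = (97 + R) + R = 97 + 2*R)
1/(W(859) + z(249, U(P(0), -10))) = 1/((97 + 2*859) - 494) = 1/((97 + 1718) - 494) = 1/(1815 - 494) = 1/1321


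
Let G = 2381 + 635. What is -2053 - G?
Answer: -5069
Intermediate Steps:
G = 3016
-2053 - G = -2053 - 1*3016 = -2053 - 3016 = -5069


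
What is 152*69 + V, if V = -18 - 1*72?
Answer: 10398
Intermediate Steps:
V = -90 (V = -18 - 72 = -90)
152*69 + V = 152*69 - 90 = 10488 - 90 = 10398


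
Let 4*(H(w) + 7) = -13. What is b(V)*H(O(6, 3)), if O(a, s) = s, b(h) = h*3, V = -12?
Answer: 369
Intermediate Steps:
b(h) = 3*h
H(w) = -41/4 (H(w) = -7 + (¼)*(-13) = -7 - 13/4 = -41/4)
b(V)*H(O(6, 3)) = (3*(-12))*(-41/4) = -36*(-41/4) = 369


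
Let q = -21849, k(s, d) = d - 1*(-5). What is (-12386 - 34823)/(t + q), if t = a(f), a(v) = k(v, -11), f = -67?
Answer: 47209/21855 ≈ 2.1601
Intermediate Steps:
k(s, d) = 5 + d (k(s, d) = d + 5 = 5 + d)
a(v) = -6 (a(v) = 5 - 11 = -6)
t = -6
(-12386 - 34823)/(t + q) = (-12386 - 34823)/(-6 - 21849) = -47209/(-21855) = -47209*(-1/21855) = 47209/21855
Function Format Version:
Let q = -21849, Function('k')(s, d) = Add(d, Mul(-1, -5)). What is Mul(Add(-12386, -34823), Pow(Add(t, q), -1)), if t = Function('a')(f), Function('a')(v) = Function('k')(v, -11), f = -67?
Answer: Rational(47209, 21855) ≈ 2.1601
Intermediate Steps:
Function('k')(s, d) = Add(5, d) (Function('k')(s, d) = Add(d, 5) = Add(5, d))
Function('a')(v) = -6 (Function('a')(v) = Add(5, -11) = -6)
t = -6
Mul(Add(-12386, -34823), Pow(Add(t, q), -1)) = Mul(Add(-12386, -34823), Pow(Add(-6, -21849), -1)) = Mul(-47209, Pow(-21855, -1)) = Mul(-47209, Rational(-1, 21855)) = Rational(47209, 21855)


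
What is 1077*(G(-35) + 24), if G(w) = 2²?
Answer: 30156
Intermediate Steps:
G(w) = 4
1077*(G(-35) + 24) = 1077*(4 + 24) = 1077*28 = 30156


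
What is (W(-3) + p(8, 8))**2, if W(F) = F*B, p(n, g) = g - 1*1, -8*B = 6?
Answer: 1369/16 ≈ 85.563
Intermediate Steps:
B = -3/4 (B = -1/8*6 = -3/4 ≈ -0.75000)
p(n, g) = -1 + g (p(n, g) = g - 1 = -1 + g)
W(F) = -3*F/4 (W(F) = F*(-3/4) = -3*F/4)
(W(-3) + p(8, 8))**2 = (-3/4*(-3) + (-1 + 8))**2 = (9/4 + 7)**2 = (37/4)**2 = 1369/16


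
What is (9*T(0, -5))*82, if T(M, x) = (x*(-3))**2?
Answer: 166050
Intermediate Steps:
T(M, x) = 9*x**2 (T(M, x) = (-3*x)**2 = 9*x**2)
(9*T(0, -5))*82 = (9*(9*(-5)**2))*82 = (9*(9*25))*82 = (9*225)*82 = 2025*82 = 166050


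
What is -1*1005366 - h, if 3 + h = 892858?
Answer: -1898221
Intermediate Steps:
h = 892855 (h = -3 + 892858 = 892855)
-1*1005366 - h = -1*1005366 - 1*892855 = -1005366 - 892855 = -1898221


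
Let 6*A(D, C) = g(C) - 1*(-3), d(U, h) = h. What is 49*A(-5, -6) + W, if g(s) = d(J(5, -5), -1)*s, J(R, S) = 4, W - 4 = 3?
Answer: 161/2 ≈ 80.500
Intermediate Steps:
W = 7 (W = 4 + 3 = 7)
g(s) = -s
A(D, C) = ½ - C/6 (A(D, C) = (-C - 1*(-3))/6 = (-C + 3)/6 = (3 - C)/6 = ½ - C/6)
49*A(-5, -6) + W = 49*(½ - ⅙*(-6)) + 7 = 49*(½ + 1) + 7 = 49*(3/2) + 7 = 147/2 + 7 = 161/2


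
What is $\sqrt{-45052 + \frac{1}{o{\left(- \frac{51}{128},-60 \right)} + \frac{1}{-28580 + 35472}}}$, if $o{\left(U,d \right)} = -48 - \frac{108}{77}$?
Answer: $\frac{4 i \sqrt{1935366818771217741}}{26217091} \approx 212.25 i$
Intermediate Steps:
$o{\left(U,d \right)} = - \frac{3804}{77}$ ($o{\left(U,d \right)} = -48 - \frac{108}{77} = - \frac{3804}{77}$)
$\sqrt{-45052 + \frac{1}{o{\left(- \frac{51}{128},-60 \right)} + \frac{1}{-28580 + 35472}}} = \sqrt{-45052 + \frac{1}{- \frac{3804}{77} + \frac{1}{-28580 + 35472}}} = \sqrt{-45052 + \frac{1}{- \frac{3804}{77} + \frac{1}{6892}}} = \sqrt{-45052 + \frac{1}{- \frac{26217091}{530684}}} = \sqrt{-45052 - \frac{530684}{26217091}} = \sqrt{- \frac{1181132914416}{26217091}} = \frac{4 i \sqrt{1935366818771217741}}{26217091}$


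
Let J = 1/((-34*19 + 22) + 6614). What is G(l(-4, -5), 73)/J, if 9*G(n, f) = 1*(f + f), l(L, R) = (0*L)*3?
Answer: 874540/9 ≈ 97171.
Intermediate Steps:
l(L, R) = 0 (l(L, R) = 0*3 = 0)
G(n, f) = 2*f/9 (G(n, f) = (1*(f + f))/9 = (1*(2*f))/9 = (2*f)/9 = 2*f/9)
J = 1/5990 (J = 1/((-646 + 22) + 6614) = 1/(-624 + 6614) = 1/5990 ≈ 0.00016694)
G(l(-4, -5), 73)/J = ((2/9)*73)/(1/5990) = (146/9)*5990 = 874540/9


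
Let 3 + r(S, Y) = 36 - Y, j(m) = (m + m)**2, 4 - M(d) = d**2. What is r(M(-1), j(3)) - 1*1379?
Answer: -1382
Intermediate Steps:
M(d) = 4 - d**2
j(m) = 4*m**2 (j(m) = (2*m)**2 = 4*m**2)
r(S, Y) = 33 - Y (r(S, Y) = -3 + (36 - Y) = 33 - Y)
r(M(-1), j(3)) - 1*1379 = (33 - 4*3**2) - 1*1379 = (33 - 4*9) - 1379 = (33 - 1*36) - 1379 = (33 - 36) - 1379 = -3 - 1379 = -1382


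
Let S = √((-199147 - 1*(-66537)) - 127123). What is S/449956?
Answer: I*√259733/449956 ≈ 0.0011326*I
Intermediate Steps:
S = I*√259733 (S = √((-199147 + 66537) - 127123) = √(-132610 - 127123) = √(-259733) = I*√259733 ≈ 509.64*I)
S/449956 = (I*√259733)/449956 = (I*√259733)*(1/449956) = I*√259733/449956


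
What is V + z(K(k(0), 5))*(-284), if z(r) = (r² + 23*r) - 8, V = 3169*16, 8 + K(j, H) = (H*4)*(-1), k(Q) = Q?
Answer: 13216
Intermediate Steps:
K(j, H) = -8 - 4*H (K(j, H) = -8 + (H*4)*(-1) = -8 + (4*H)*(-1) = -8 - 4*H)
V = 50704
z(r) = -8 + r² + 23*r
V + z(K(k(0), 5))*(-284) = 50704 + (-8 + (-8 - 4*5)² + 23*(-8 - 4*5))*(-284) = 50704 + (-8 + (-8 - 20)² + 23*(-8 - 20))*(-284) = 50704 + (-8 + (-28)² + 23*(-28))*(-284) = 50704 + (-8 + 784 - 644)*(-284) = 50704 + 132*(-284) = 50704 - 37488 = 13216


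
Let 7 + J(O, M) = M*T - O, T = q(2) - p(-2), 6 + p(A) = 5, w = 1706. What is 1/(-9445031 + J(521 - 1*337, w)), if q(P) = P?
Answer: -1/9440104 ≈ -1.0593e-7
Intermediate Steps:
p(A) = -1 (p(A) = -6 + 5 = -1)
T = 3 (T = 2 - 1*(-1) = 2 + 1 = 3)
J(O, M) = -7 - O + 3*M (J(O, M) = -7 + (M*3 - O) = -7 + (3*M - O) = -7 + (-O + 3*M) = -7 - O + 3*M)
1/(-9445031 + J(521 - 1*337, w)) = 1/(-9445031 + (-7 - (521 - 1*337) + 3*1706)) = 1/(-9445031 + (-7 - (521 - 337) + 5118)) = 1/(-9445031 + (-7 - 1*184 + 5118)) = 1/(-9445031 + (-7 - 184 + 5118)) = 1/(-9445031 + 4927) = 1/(-9440104) = -1/9440104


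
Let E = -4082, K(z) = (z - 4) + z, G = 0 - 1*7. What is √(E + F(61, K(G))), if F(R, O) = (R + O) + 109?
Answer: I*√3930 ≈ 62.69*I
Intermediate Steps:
G = -7 (G = 0 - 7 = -7)
K(z) = -4 + 2*z (K(z) = (-4 + z) + z = -4 + 2*z)
F(R, O) = 109 + O + R (F(R, O) = (O + R) + 109 = 109 + O + R)
√(E + F(61, K(G))) = √(-4082 + (109 + (-4 + 2*(-7)) + 61)) = √(-4082 + (109 + (-4 - 14) + 61)) = √(-4082 + (109 - 18 + 61)) = √(-4082 + 152) = √(-3930) = I*√3930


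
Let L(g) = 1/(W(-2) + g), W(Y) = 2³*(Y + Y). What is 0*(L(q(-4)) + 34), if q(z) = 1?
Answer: 0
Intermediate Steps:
W(Y) = 16*Y (W(Y) = 8*(2*Y) = 16*Y)
L(g) = 1/(-32 + g) (L(g) = 1/(16*(-2) + g) = 1/(-32 + g))
0*(L(q(-4)) + 34) = 0*(1/(-32 + 1) + 34) = 0*(1/(-31) + 34) = 0*(-1/31 + 34) = 0*(1053/31) = 0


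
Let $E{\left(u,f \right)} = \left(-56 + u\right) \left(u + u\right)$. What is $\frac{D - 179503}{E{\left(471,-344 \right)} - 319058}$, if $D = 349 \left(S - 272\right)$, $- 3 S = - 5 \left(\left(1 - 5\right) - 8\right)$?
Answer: $- \frac{281411}{71872} \approx -3.9154$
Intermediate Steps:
$E{\left(u,f \right)} = 2 u \left(-56 + u\right)$ ($E{\left(u,f \right)} = \left(-56 + u\right) 2 u = 2 u \left(-56 + u\right)$)
$S = -20$ ($S = - \frac{\left(-5\right) \left(\left(1 - 5\right) - 8\right)}{3} = - \frac{\left(-5\right) \left(-4 - 8\right)}{3} = - \frac{\left(-5\right) \left(-12\right)}{3} = \left(- \frac{1}{3}\right) 60 = -20$)
$D = -101908$ ($D = 349 \left(-20 - 272\right) = 349 \left(-292\right) = -101908$)
$\frac{D - 179503}{E{\left(471,-344 \right)} - 319058} = \frac{-101908 - 179503}{2 \cdot 471 \left(-56 + 471\right) - 319058} = - \frac{281411}{2 \cdot 471 \cdot 415 - 319058} = - \frac{281411}{390930 - 319058} = - \frac{281411}{71872}$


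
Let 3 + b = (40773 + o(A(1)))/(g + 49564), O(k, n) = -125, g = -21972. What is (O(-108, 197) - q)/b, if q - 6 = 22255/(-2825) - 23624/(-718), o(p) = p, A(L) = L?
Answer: 436605543776/4259737835 ≈ 102.50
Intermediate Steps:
b = -21001/13796 (b = -3 + (40773 + 1)/(-21972 + 49564) = -3 + 40774/27592 = -3 + 40774*(1/27592) = -3 + 20387/13796 = -21001/13796 ≈ -1.5223)
q = 6292881/202835 (q = 6 + (22255/(-2825) - 23624/(-718)) = 6 + (22255*(-1/2825) - 23624*(-1/718)) = 6 + (-4451/565 + 11812/359) = 6 + 5075871/202835 = 6292881/202835 ≈ 31.025)
(O(-108, 197) - q)/b = (-125 - 1*6292881/202835)/(-21001/13796) = (-125 - 6292881/202835)*(-13796/21001) = -31647256/202835*(-13796/21001) = 436605543776/4259737835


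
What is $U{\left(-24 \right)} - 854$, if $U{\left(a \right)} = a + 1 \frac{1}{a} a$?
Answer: $-877$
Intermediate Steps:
$U{\left(a \right)} = 1 + a$ ($U{\left(a \right)} = a + \frac{a}{a} = a + 1 = 1 + a$)
$U{\left(-24 \right)} - 854 = \left(1 - 24\right) - 854 = -23 - 854 = -877$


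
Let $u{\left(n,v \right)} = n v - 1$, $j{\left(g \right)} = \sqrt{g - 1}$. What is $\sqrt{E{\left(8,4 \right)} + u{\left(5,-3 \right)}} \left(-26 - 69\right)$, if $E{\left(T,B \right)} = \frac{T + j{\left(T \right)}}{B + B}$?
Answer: $- \frac{95 i \sqrt{240 - 2 \sqrt{7}}}{4} \approx - 363.85 i$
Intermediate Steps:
$j{\left(g \right)} = \sqrt{-1 + g}$
$u{\left(n,v \right)} = -1 + n v$
$E{\left(T,B \right)} = \frac{T + \sqrt{-1 + T}}{2 B}$ ($E{\left(T,B \right)} = \frac{T + \sqrt{-1 + T}}{B + B} = \frac{T + \sqrt{-1 + T}}{2 B}$)
$\sqrt{E{\left(8,4 \right)} + u{\left(5,-3 \right)}} \left(-26 - 69\right) = \sqrt{\frac{8 + \sqrt{-1 + 8}}{2 \cdot 4} + \left(-1 + 5 \left(-3\right)\right)} \left(-26 - 69\right) = \sqrt{\frac{1}{2} \cdot \frac{1}{4} \left(8 + \sqrt{7}\right) - 16} \left(-95\right) = \sqrt{\left(1 + \frac{\sqrt{7}}{8}\right) - 16} \left(-95\right) = \sqrt{-15 + \frac{\sqrt{7}}{8}} \left(-95\right) = - 95 \sqrt{-15 + \frac{\sqrt{7}}{8}}$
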